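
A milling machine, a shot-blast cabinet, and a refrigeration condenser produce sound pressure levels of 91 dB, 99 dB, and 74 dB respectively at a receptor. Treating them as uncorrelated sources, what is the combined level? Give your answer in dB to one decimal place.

99.7 dB

For uncorrelated sources the intensities add, so convert each level to linear form, sum, and take 10·log₁₀ of the total.
Σ 10^(L/10) = 10^(91/10) + 10^(99/10) + 10^(74/10) = 9.227e+09.
L_total = 10·log₁₀(9.227e+09) = 99.65 dB.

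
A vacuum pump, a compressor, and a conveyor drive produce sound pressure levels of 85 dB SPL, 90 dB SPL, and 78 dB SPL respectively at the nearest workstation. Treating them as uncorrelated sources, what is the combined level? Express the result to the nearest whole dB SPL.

91 dB SPL

For uncorrelated sources the intensities add, so convert each level to linear form, sum, and take 10·log₁₀ of the total.
Σ 10^(L/10) = 10^(85/10) + 10^(90/10) + 10^(78/10) = 1.379e+09.
L_total = 10·log₁₀(1.379e+09) = 91.40 dB SPL.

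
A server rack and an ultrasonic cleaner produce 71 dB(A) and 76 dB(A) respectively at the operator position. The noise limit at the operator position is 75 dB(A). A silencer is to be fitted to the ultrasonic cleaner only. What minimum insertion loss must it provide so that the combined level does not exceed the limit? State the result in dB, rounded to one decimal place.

3.2 dB

The untreated sources together contribute 10^(71/10) = 1.259e+07, i.e. 71.00 dB(A).
To meet 75 dB(A) overall, the treated ultrasonic cleaner may contribute at most 10^(75/10) − 1.259e+07 = 1.903e+07, i.e. 72.80 dB(A).
So the ultrasonic cleaner must be reduced from 76 to 72.80 dB(A): IL = 3.20 dB.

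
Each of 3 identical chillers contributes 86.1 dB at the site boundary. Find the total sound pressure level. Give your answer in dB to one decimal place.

90.9 dB

With 3 equal, uncorrelated contributions the intensity is 3× that of one unit, giving a rise of 10·log₁₀ 3.
L_total = 86.1 + 10·log₁₀(3) = 86.1 + 4.771 = 90.87 dB.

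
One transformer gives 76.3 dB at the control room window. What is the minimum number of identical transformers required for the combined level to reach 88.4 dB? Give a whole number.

17

N identical sources give L₁ + 10·log₁₀ N, so require 10·log₁₀ N ≥ 88.4 − 76.3 = 12.1 dB.
N ≥ 10^(12.1/10) = 16.218, so N = 17.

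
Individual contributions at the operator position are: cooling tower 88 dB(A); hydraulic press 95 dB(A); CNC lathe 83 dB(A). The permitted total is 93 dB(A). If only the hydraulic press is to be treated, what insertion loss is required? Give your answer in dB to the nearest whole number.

4 dB

The untreated sources together contribute 10^(88/10) + 10^(83/10) = 8.305e+08, i.e. 89.19 dB(A).
The limit corresponds to 10^(93/10) = 1.995e+09; subtracting the fixed part leaves 1.165e+09 for the hydraulic press, i.e. 90.66 dB(A).
Required insertion loss = 95 − 90.66 = 4.34 dB.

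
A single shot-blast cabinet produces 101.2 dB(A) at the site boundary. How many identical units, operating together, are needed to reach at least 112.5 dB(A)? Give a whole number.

14

Need L₁ + 10·log₁₀ N ≥ 112.5, i.e. log₁₀ N ≥ 1.13.
N ≥ 10^(11.3/10) = 13.490, so N = 14.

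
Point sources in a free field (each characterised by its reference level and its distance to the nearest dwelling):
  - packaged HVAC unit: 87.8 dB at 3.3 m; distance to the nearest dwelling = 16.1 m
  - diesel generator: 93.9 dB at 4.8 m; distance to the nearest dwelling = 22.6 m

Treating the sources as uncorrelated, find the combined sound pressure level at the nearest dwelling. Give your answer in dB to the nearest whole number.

Apply inverse-square spreading to bring every level to the receiver, then sum 10^(L/10).
packaged HVAC unit: 87.8 − 20·log₁₀(16.1/3.3) = 87.8 − 13.77 = 74.03 dB.
diesel generator: 93.9 − 20·log₁₀(22.6/4.8) = 93.9 − 13.46 = 80.44 dB.
Σ 10^(L/10) = 1.360e+08 → L_total = 10·log₁₀(1.360e+08) = 81.34 dB.

81 dB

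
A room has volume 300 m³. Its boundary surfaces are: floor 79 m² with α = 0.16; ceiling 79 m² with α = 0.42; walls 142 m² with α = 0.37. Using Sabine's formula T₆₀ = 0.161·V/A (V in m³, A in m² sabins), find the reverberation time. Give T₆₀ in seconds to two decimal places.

0.49 s

Total absorption A = 79·0.16 + 79·0.42 + 142·0.37 = 98.36 m² sabins.
T₆₀ = 0.161 × 300 / 98.36 = 0.491 s.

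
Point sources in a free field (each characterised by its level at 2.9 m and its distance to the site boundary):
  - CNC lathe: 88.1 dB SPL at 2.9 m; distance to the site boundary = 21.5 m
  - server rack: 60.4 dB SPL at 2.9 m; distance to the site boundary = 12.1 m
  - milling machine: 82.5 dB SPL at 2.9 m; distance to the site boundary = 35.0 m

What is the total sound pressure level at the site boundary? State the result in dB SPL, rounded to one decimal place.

71.1 dB SPL

Propagate each source to the receiver with L = L_ref − 20·log₁₀(r/r_ref), then add intensities.
CNC lathe: 88.1 − 20·log₁₀(21.5/2.9) = 88.1 − 17.40 = 70.70 dB SPL.
server rack: 60.4 − 20·log₁₀(12.1/2.9) = 60.4 − 12.41 = 47.99 dB SPL.
milling machine: 82.5 − 20·log₁₀(35.0/2.9) = 82.5 − 21.63 = 60.87 dB SPL.
Σ 10^(L/10) = 1.303e+07 → L_total = 10·log₁₀(1.303e+07) = 71.15 dB SPL.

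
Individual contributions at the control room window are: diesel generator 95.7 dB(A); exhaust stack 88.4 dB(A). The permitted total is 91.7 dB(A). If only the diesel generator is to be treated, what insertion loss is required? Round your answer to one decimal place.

The untreated sources together contribute 10^(88.4/10) = 6.918e+08, i.e. 88.40 dB(A).
The limit corresponds to 10^(91.7/10) = 1.479e+09; subtracting the fixed part leaves 7.873e+08 for the diesel generator, i.e. 88.96 dB(A).
So the diesel generator must be reduced from 95.7 to 88.96 dB(A): IL = 6.74 dB.

6.7 dB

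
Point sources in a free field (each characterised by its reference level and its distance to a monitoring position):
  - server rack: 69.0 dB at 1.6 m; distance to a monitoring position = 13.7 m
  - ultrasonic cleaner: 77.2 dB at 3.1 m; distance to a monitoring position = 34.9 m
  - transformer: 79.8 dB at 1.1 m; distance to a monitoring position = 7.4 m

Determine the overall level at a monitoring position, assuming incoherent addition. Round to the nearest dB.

Apply inverse-square spreading to bring every level to the receiver, then sum 10^(L/10).
server rack: 69.0 − 20·log₁₀(13.7/1.6) = 69.0 − 18.65 = 50.35 dB.
ultrasonic cleaner: 77.2 − 20·log₁₀(34.9/3.1) = 77.2 − 21.03 = 56.17 dB.
transformer: 79.8 − 20·log₁₀(7.4/1.1) = 79.8 − 16.56 = 63.24 dB.
Σ 10^(L/10) = 2.633e+06 → L_total = 10·log₁₀(2.633e+06) = 64.20 dB.

64 dB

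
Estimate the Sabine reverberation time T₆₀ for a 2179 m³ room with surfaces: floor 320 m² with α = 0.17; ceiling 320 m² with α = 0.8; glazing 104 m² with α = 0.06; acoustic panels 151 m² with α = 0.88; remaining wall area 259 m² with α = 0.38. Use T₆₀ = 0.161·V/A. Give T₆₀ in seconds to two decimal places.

A = Σ Sᵢαᵢ = 320·0.17 + 320·0.8 + 104·0.06 + 151·0.88 + 259·0.38 = 547.94 m².
T₆₀ = 0.161·V/A = 0.161·2179/547.94 = 0.640 s.

0.64 s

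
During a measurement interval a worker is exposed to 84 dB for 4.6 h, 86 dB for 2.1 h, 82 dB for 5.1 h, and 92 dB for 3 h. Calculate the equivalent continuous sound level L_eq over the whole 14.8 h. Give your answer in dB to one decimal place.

The energy average is taken in the linear domain: L_eq = 10·log₁₀[(Σ tᵢ·10^(Lᵢ/10))/T], T = 14.8 h.
Σ tᵢ·10^(Lᵢ/10) = 4.6·10^(84/10) + 2.1·10^(86/10) + 5.1·10^(82/10) + 3·10^(92/10) = 7.554e+09.
L_eq = 10·log₁₀(7.554e+09/14.8) = 87.08 dB.

87.1 dB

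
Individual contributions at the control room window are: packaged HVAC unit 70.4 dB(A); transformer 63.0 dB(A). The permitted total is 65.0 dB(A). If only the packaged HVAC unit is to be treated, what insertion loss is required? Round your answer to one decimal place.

9.7 dB

Everything except the packaged HVAC unit sums to 10^(63.0/10) = 1.995e+06 in linear terms, 63.00 dB(A).
To meet 65.0 dB(A) overall, the treated packaged HVAC unit may contribute at most 10^(65.0/10) − 1.995e+06 = 1.167e+06, i.e. 60.67 dB(A).
So the packaged HVAC unit must be reduced from 70.4 to 60.67 dB(A): IL = 9.73 dB.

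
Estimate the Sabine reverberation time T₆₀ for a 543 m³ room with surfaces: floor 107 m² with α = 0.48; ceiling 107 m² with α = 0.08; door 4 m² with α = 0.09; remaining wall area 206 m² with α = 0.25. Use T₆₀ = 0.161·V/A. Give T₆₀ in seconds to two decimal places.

Total absorption A = 107·0.48 + 107·0.08 + 4·0.09 + 206·0.25 = 111.78 m² sabins.
T₆₀ = 0.161·V/A = 0.161·543/111.78 = 0.782 s.

0.78 s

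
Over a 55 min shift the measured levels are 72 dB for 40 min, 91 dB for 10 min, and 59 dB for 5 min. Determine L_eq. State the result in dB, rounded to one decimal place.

The energy average is taken in the linear domain: L_eq = 10·log₁₀[(Σ tᵢ·10^(Lᵢ/10))/T], T = 55 min.
Σ tᵢ·10^(Lᵢ/10) = 40·10^(72/10) + 10·10^(91/10) + 5·10^(59/10) = 1.323e+10.
L_eq = 10·log₁₀(1.323e+10/55) = 83.81 dB.

83.8 dB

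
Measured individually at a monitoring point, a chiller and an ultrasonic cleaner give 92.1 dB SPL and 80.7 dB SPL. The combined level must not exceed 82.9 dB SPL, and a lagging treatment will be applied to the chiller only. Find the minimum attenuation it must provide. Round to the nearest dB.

Fixed contribution from the other source: Σ 10^(L/10) = 10^(80.7/10) = 1.175e+08 (80.70 dB SPL).
The limit corresponds to 10^(82.9/10) = 1.950e+08; subtracting the fixed part leaves 7.749e+07 for the chiller, i.e. 78.89 dB SPL.
Required insertion loss = 92.1 − 78.89 = 13.21 dB.

13 dB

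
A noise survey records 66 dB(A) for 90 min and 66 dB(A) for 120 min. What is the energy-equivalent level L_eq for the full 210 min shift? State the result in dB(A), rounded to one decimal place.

The energy average is taken in the linear domain: L_eq = 10·log₁₀[(Σ tᵢ·10^(Lᵢ/10))/T], T = 210 min.
Σ tᵢ·10^(Lᵢ/10) = 90·10^(66/10) + 120·10^(66/10) = 8.360e+08.
L_eq = 10·log₁₀(8.360e+08/210) = 66.00 dB(A).

66.0 dB(A)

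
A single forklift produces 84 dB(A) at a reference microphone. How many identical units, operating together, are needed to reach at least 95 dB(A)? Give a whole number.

13

Need L₁ + 10·log₁₀ N ≥ 95, i.e. log₁₀ N ≥ 1.10.
N ≥ 10^(11.0/10) = 12.589, so N = 13.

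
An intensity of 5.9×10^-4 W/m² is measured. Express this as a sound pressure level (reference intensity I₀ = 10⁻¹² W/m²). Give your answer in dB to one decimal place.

Dividing by I₀ shifts the exponent by 12: I/I₀ = 5.9×10^8.
L = 10·(0.7709 + 8) = 87.71 dB.

87.7 dB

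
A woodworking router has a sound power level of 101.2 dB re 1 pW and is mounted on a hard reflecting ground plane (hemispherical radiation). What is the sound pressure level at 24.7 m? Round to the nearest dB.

L_p = L_w − 10·log₁₀(2π·r²) with r = 24.7 m.
2π·r² = 3833 m², 10·log₁₀ of that is 35.836 dB.
L_p = 101.2 − 35.836 = 65.36 dB.

65 dB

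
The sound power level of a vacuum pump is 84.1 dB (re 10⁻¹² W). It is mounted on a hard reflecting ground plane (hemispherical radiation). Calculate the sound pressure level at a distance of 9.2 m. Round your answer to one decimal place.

L_p = L_w − 10·log₁₀(2π·r²) with r = 9.2 m.
2π·r² = 531.8 m², 10·log₁₀ of that is 27.258 dB.
L_p = 84.1 − 27.258 = 56.84 dB.

56.8 dB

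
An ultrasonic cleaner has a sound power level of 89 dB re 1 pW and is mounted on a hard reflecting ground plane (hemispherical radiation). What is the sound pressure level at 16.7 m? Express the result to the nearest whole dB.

57 dB

L_p = L_w − 10·log₁₀(2π·r²) with r = 16.7 m.
2π·r² = 1752 m², 10·log₁₀ of that is 32.436 dB.
L_p = 89 − 32.436 = 56.56 dB.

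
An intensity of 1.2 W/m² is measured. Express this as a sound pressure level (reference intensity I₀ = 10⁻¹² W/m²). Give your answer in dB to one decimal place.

Dividing by I₀ shifts the exponent by 12: I/I₀ = 1.2×10^12.
L = 10·(0.0792 + 12) = 120.79 dB.

120.8 dB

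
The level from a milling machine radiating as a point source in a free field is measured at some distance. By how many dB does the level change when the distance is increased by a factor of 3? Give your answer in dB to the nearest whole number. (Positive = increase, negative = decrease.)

-10 dB

Point-source spreading: ΔL = −20·log₁₀(r₂/r₁).
ΔL = −20·log₁₀(3) = -9.54 dB.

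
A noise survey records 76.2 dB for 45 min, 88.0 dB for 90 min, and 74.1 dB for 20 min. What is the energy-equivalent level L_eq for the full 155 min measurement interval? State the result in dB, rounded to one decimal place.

85.8 dB

The energy average is taken in the linear domain: L_eq = 10·log₁₀[(Σ tᵢ·10^(Lᵢ/10))/T], T = 155 min.
Σ tᵢ·10^(Lᵢ/10) = 45·10^(76.2/10) + 90·10^(88.0/10) + 20·10^(74.1/10) = 5.918e+10.
L_eq = 10·log₁₀(5.918e+10/155) = 85.82 dB.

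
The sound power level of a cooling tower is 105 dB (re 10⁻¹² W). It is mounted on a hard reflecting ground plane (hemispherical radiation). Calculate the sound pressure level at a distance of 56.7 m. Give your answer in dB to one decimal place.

Free-field hemispherical radiation: L_p = L_w − 10·log₁₀(2π·r²), r = 56.7 m.
2π·r² = 2.02e+04 m², 10·log₁₀ of that is 43.053 dB.
L_p = 105 − 43.053 = 61.95 dB.

61.9 dB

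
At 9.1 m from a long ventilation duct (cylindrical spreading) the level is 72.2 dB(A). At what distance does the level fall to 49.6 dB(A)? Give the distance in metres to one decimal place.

For a line source L₁ − L₂ = 10·log₁₀(r₂/r₁), so r₂ = r₁·10^((L₁−L₂)/10).
r₂ = 9.1·10^((72.2−49.6)/10) = 9.1·10^(22.6/10) = 1655.93 m.

1655.9 m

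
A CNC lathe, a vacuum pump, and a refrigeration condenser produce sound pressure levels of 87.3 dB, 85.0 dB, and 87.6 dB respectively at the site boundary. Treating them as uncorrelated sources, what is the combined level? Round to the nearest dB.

92 dB

For uncorrelated sources the intensities add, so convert each level to linear form, sum, and take 10·log₁₀ of the total.
Σ 10^(L/10) = 10^(87.3/10) + 10^(85.0/10) + 10^(87.6/10) = 1.429e+09.
L_total = 10·log₁₀(1.429e+09) = 91.55 dB.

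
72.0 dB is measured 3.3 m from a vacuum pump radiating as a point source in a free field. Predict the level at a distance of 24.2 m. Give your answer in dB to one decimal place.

54.7 dB

Point-source attenuation: ΔL = 20·log₁₀(r₂/r₁) = 20·log₁₀(24.2/3.3) = 17.306 dB.
L₂ = 72.0 − 20·log₁₀(24.2/3.3) = 72.0 − 17.306 = 54.69 dB.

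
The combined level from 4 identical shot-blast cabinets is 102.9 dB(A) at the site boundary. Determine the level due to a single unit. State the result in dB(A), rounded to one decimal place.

For N identical incoherent sources L_total = L₁ + 10·log₁₀ N, so L₁ = 102.9 − 10·log₁₀(4) = 102.9 − 6.021.

96.9 dB(A)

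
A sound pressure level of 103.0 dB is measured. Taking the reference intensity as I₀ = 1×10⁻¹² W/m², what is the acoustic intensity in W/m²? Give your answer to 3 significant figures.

0.0200 W/m²

I/I₀ = 10^(103.0/10) = 1.995e+10, so I = 1.995e+10 × 10⁻¹² W/m².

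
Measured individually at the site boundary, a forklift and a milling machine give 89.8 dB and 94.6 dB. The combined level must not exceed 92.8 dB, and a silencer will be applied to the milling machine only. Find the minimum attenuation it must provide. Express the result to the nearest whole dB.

5 dB

Everything except the milling machine sums to 10^(89.8/10) = 9.550e+08 in linear terms, 89.80 dB.
The limit corresponds to 10^(92.8/10) = 1.905e+09; subtracting the fixed part leaves 9.505e+08 for the milling machine, i.e. 89.78 dB.
So the milling machine must be reduced from 94.6 to 89.78 dB: IL = 4.82 dB.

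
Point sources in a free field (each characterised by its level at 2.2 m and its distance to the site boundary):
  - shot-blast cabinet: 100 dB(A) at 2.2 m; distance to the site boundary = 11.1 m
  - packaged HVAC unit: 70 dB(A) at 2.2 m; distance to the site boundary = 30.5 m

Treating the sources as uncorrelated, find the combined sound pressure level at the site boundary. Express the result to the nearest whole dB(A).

86 dB(A)

Apply inverse-square spreading to bring every level to the receiver, then sum 10^(L/10).
shot-blast cabinet: 100 − 20·log₁₀(11.1/2.2) = 100 − 14.06 = 85.94 dB(A).
packaged HVAC unit: 70 − 20·log₁₀(30.5/2.2) = 70 − 22.84 = 47.16 dB(A).
Σ 10^(L/10) = 3.929e+08 → L_total = 10·log₁₀(3.929e+08) = 85.94 dB(A).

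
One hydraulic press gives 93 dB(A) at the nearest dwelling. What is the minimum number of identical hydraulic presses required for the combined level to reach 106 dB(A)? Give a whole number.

Need L₁ + 10·log₁₀ N ≥ 106, i.e. log₁₀ N ≥ 1.30.
N ≥ 10^(13.0/10) = 19.953, so N = 20.

20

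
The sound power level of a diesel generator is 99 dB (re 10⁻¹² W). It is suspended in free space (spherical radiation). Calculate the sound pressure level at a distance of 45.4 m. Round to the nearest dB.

55 dB

L_p = L_w − 10·log₁₀(4π·r²) with r = 45.4 m.
4π·r² = 2.59e+04 m², 10·log₁₀ of that is 44.133 dB.
L_p = 99 − 44.133 = 54.87 dB.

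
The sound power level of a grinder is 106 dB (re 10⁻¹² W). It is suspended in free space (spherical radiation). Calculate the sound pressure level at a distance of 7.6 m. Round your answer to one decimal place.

The power spreads over a sphere of area 4π·r², so L_p = L_w − 10·log₁₀(4π·r²).
4π·r² = 725.8 m², 10·log₁₀ of that is 28.608 dB.
L_p = 106 − 28.608 = 77.39 dB.

77.4 dB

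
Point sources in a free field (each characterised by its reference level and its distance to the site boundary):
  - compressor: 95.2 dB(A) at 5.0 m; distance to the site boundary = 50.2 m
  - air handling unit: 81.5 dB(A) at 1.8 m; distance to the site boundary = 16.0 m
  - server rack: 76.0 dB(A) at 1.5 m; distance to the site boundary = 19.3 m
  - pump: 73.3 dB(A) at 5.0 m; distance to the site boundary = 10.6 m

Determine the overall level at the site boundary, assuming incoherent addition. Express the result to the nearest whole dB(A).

First find each source's level at the receiver (point-source: −20·log₁₀(r/r_ref)), then combine on an intensity basis.
compressor: 95.2 − 20·log₁₀(50.2/5.0) = 95.2 − 20.03 = 75.17 dB(A).
air handling unit: 81.5 − 20·log₁₀(16.0/1.8) = 81.5 − 18.98 = 62.52 dB(A).
server rack: 76.0 − 20·log₁₀(19.3/1.5) = 76.0 − 22.19 = 53.81 dB(A).
pump: 73.3 − 20·log₁₀(10.6/5.0) = 73.3 − 6.53 = 66.77 dB(A).
Σ 10^(L/10) = 3.963e+07 → L_total = 10·log₁₀(3.963e+07) = 75.98 dB(A).

76 dB(A)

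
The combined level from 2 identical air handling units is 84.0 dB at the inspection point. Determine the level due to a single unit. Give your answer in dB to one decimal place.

81.0 dB

2 equal contributions raise the level by 10·log₁₀ 2 = 3.010 dB, so each unit alone gives 84.0 − 3.010.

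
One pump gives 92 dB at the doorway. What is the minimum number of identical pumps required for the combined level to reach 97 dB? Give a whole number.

The shortfall is 97 − 92 = 5.0 dB, and N units add 10·log₁₀ N, so need 10·log₁₀ N ≥ 5.0.
N ≥ 10^(5.0/10) = 3.162, so N = 4.

4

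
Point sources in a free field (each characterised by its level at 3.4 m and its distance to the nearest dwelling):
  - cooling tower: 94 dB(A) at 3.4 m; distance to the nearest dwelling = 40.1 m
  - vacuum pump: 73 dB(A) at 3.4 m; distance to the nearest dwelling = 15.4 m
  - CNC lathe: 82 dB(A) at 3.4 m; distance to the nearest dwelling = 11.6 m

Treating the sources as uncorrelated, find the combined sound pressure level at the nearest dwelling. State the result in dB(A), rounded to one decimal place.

75.1 dB(A)

Propagate each source to the receiver with L = L_ref − 20·log₁₀(r/r_ref), then add intensities.
cooling tower: 94 − 20·log₁₀(40.1/3.4) = 94 − 21.43 = 72.57 dB(A).
vacuum pump: 73 − 20·log₁₀(15.4/3.4) = 73 − 13.12 = 59.88 dB(A).
CNC lathe: 82 − 20·log₁₀(11.6/3.4) = 82 − 10.66 = 71.34 dB(A).
Σ 10^(L/10) = 3.265e+07 → L_total = 10·log₁₀(3.265e+07) = 75.14 dB(A).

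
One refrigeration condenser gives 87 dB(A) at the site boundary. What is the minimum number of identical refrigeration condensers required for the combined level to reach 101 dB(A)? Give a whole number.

26

The shortfall is 101 − 87 = 14.0 dB, and N units add 10·log₁₀ N, so need 10·log₁₀ N ≥ 14.0.
N ≥ 10^(14.0/10) = 25.119, so N = 26.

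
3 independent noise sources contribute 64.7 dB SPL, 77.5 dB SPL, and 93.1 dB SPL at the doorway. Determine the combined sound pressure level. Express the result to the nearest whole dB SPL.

93 dB SPL

For uncorrelated sources the intensities add, so convert each level to linear form, sum, and take 10·log₁₀ of the total.
Σ 10^(L/10) = 10^(64.7/10) + 10^(77.5/10) + 10^(93.1/10) = 2.101e+09.
L_total = 10·log₁₀(2.101e+09) = 93.22 dB SPL.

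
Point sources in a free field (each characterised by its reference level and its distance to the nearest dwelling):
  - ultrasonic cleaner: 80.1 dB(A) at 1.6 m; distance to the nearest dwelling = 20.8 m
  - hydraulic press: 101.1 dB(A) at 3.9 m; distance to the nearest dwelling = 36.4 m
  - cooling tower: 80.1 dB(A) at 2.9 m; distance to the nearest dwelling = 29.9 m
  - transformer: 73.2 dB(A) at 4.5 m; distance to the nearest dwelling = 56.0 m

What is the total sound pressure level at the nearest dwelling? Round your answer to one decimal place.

81.7 dB(A)

Apply inverse-square spreading to bring every level to the receiver, then sum 10^(L/10).
ultrasonic cleaner: 80.1 − 20·log₁₀(20.8/1.6) = 80.1 − 22.28 = 57.82 dB(A).
hydraulic press: 101.1 − 20·log₁₀(36.4/3.9) = 101.1 − 19.40 = 81.70 dB(A).
cooling tower: 80.1 − 20·log₁₀(29.9/2.9) = 80.1 − 20.27 = 59.83 dB(A).
transformer: 73.2 − 20·log₁₀(56.0/4.5) = 73.2 − 21.90 = 51.30 dB(A).
Σ 10^(L/10) = 1.496e+08 → L_total = 10·log₁₀(1.496e+08) = 81.75 dB(A).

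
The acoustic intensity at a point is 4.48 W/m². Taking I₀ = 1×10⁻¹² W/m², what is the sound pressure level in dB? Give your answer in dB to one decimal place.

126.5 dB

Dividing by I₀ shifts the exponent by 12: I/I₀ = 4.48×10^12.
L = 10·(0.6513 + 12) = 126.51 dB.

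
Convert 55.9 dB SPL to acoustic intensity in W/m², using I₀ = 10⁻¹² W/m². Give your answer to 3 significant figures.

3.89e-07 W/m²

I/I₀ = 10^(55.9/10) = 3.89e+05, so I = 3.89e+05 × 10⁻¹² W/m².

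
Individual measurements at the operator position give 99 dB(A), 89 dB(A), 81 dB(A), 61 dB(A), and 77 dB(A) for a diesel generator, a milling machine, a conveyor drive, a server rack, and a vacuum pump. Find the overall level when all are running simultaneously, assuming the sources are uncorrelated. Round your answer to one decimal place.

For uncorrelated sources the intensities add, so convert each level to linear form, sum, and take 10·log₁₀ of the total.
Σ 10^(L/10) = 10^(99/10) + 10^(89/10) + 10^(81/10) + 10^(61/10) + 10^(77/10) = 8.915e+09.
L_total = 10·log₁₀(8.915e+09) = 99.50 dB(A).

99.5 dB(A)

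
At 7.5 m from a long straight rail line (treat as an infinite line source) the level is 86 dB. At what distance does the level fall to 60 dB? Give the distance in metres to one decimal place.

2985.8 m

The 26.0 dB drop corresponds to a distance ratio of 10^(26.0/10) for a line source.
r₂ = 7.5·10^((86−60)/10) = 7.5·10^(26.0/10) = 2985.80 m.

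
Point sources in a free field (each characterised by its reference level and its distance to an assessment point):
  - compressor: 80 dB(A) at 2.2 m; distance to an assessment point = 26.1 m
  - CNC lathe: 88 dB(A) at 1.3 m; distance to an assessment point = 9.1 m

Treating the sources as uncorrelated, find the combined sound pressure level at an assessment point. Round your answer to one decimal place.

Apply inverse-square spreading to bring every level to the receiver, then sum 10^(L/10).
compressor: 80 − 20·log₁₀(26.1/2.2) = 80 − 21.48 = 58.52 dB(A).
CNC lathe: 88 − 20·log₁₀(9.1/1.3) = 88 − 16.90 = 71.10 dB(A).
Σ 10^(L/10) = 1.359e+07 → L_total = 10·log₁₀(1.359e+07) = 71.33 dB(A).

71.3 dB(A)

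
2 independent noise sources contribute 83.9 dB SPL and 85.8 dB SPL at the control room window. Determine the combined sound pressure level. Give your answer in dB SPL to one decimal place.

88.0 dB SPL

Incoherent sources combine by intensity addition: L_total = 10·log₁₀(Σ 10^(L_i/10)).
Σ 10^(L/10) = 10^(83.9/10) + 10^(85.8/10) = 6.257e+08.
L_total = 10·log₁₀(6.257e+08) = 87.96 dB SPL.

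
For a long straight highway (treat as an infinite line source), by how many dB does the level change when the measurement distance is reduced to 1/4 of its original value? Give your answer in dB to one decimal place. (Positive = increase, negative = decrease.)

With cylindrical spreading the level changes by −10·log₁₀(r₂/r₁).
ΔL = −10·log₁₀(0.25) = +6.02 dB.

+6.0 dB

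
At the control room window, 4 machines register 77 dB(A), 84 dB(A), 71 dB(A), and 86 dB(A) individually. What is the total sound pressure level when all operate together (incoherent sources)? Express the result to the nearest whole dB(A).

Incoherent sources combine by intensity addition: L_total = 10·log₁₀(Σ 10^(L_i/10)).
Σ 10^(L/10) = 10^(77/10) + 10^(84/10) + 10^(71/10) + 10^(86/10) = 7.120e+08.
L_total = 10·log₁₀(7.120e+08) = 88.52 dB(A).

89 dB(A)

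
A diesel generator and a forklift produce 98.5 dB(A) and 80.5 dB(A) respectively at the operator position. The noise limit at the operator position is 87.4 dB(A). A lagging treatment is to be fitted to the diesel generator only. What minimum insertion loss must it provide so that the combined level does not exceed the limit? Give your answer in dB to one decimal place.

12.1 dB

Everything except the diesel generator sums to 10^(80.5/10) = 1.122e+08 in linear terms, 80.50 dB(A).
The limit corresponds to 10^(87.4/10) = 5.495e+08; subtracting the fixed part leaves 4.373e+08 for the diesel generator, i.e. 86.41 dB(A).
Required insertion loss = 98.5 − 86.41 = 12.09 dB.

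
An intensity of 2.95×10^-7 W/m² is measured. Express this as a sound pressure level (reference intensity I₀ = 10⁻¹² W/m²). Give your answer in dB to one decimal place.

54.7 dB

Dividing by I₀ shifts the exponent by 12: I/I₀ = 2.95×10^5.
L = 10·(0.4698 + 5) = 54.70 dB.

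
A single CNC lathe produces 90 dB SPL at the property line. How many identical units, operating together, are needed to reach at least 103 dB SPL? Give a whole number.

20

The shortfall is 103 − 90 = 13.0 dB, and N units add 10·log₁₀ N, so need 10·log₁₀ N ≥ 13.0.
N ≥ 10^(13.0/10) = 19.953, so N = 20.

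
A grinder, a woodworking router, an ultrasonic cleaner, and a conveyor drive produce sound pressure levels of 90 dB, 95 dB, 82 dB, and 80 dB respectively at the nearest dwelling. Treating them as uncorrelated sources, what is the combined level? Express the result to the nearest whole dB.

Incoherent sources combine by intensity addition: L_total = 10·log₁₀(Σ 10^(L_i/10)).
Σ 10^(L/10) = 10^(90/10) + 10^(95/10) + 10^(82/10) + 10^(80/10) = 4.421e+09.
L_total = 10·log₁₀(4.421e+09) = 96.45 dB.

96 dB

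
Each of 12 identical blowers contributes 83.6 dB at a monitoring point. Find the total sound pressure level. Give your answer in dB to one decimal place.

L_total = L₁ + 10·log₁₀ N for N identical incoherent sources.
L_total = 83.6 + 10·log₁₀(12) = 83.6 + 10.792 = 94.39 dB.

94.4 dB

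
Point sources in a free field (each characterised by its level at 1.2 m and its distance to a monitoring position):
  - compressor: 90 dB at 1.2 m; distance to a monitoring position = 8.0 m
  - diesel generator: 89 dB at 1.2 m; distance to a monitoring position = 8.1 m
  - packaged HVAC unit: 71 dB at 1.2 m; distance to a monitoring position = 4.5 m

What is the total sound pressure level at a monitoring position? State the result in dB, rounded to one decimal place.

Apply inverse-square spreading to bring every level to the receiver, then sum 10^(L/10).
compressor: 90 − 20·log₁₀(8.0/1.2) = 90 − 16.48 = 73.52 dB.
diesel generator: 89 − 20·log₁₀(8.1/1.2) = 89 − 16.59 = 72.41 dB.
packaged HVAC unit: 71 − 20·log₁₀(4.5/1.2) = 71 − 11.48 = 59.52 dB.
Σ 10^(L/10) = 4.083e+07 → L_total = 10·log₁₀(4.083e+07) = 76.11 dB.

76.1 dB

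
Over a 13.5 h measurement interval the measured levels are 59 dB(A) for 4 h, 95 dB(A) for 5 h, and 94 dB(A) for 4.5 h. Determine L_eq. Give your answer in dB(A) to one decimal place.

The energy average is taken in the linear domain: L_eq = 10·log₁₀[(Σ tᵢ·10^(Lᵢ/10))/T], T = 13.5 h.
Σ tᵢ·10^(Lᵢ/10) = 4·10^(59/10) + 5·10^(95/10) + 4.5·10^(94/10) = 2.712e+10.
L_eq = 10·log₁₀(2.712e+10/13.5) = 93.03 dB(A).

93.0 dB(A)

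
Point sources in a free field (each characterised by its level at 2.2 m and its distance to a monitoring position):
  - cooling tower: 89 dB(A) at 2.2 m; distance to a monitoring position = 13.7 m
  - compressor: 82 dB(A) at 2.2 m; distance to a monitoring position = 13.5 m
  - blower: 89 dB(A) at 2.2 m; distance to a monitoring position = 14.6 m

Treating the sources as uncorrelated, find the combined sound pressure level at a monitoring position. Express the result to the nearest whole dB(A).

First find each source's level at the receiver (point-source: −20·log₁₀(r/r_ref)), then combine on an intensity basis.
cooling tower: 89 − 20·log₁₀(13.7/2.2) = 89 − 15.89 = 73.11 dB(A).
compressor: 82 − 20·log₁₀(13.5/2.2) = 82 − 15.76 = 66.24 dB(A).
blower: 89 − 20·log₁₀(14.6/2.2) = 89 − 16.44 = 72.56 dB(A).
Σ 10^(L/10) = 4.273e+07 → L_total = 10·log₁₀(4.273e+07) = 76.31 dB(A).

76 dB(A)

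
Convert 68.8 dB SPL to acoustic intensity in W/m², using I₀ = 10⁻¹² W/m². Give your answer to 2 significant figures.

L = 10·log₁₀(I/I₀) ⇒ I = I₀·10^(L/10) = 10⁻¹² × 10^6.88.

7.6e-06 W/m²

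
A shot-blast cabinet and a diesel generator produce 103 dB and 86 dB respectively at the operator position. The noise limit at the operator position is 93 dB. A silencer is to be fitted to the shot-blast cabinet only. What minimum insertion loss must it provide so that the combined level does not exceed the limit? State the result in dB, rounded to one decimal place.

Everything except the shot-blast cabinet sums to 10^(86/10) = 3.981e+08 in linear terms, 86.00 dB.
The limit corresponds to 10^(93/10) = 1.995e+09; subtracting the fixed part leaves 1.597e+09 for the shot-blast cabinet, i.e. 92.03 dB.
Required insertion loss = 103 − 92.03 = 10.97 dB.

11.0 dB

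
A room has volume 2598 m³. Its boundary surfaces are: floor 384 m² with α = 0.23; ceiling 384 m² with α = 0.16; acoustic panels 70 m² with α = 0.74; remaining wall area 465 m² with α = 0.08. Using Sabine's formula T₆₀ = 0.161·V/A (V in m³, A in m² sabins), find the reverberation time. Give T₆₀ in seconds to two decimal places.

A = Σ Sᵢαᵢ = 384·0.23 + 384·0.16 + 70·0.74 + 465·0.08 = 238.76 m².
T₆₀ = 0.161·V/A = 0.161·2598/238.76 = 1.752 s.

1.75 s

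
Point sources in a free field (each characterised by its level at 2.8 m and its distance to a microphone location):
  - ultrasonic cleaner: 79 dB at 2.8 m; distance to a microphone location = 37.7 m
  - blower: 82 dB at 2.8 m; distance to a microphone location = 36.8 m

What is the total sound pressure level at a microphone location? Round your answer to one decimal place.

Propagate each source to the receiver with L = L_ref − 20·log₁₀(r/r_ref), then add intensities.
ultrasonic cleaner: 79 − 20·log₁₀(37.7/2.8) = 79 − 22.58 = 56.42 dB.
blower: 82 − 20·log₁₀(36.8/2.8) = 82 − 22.37 = 59.63 dB.
Σ 10^(L/10) = 1.356e+06 → L_total = 10·log₁₀(1.356e+06) = 61.32 dB.

61.3 dB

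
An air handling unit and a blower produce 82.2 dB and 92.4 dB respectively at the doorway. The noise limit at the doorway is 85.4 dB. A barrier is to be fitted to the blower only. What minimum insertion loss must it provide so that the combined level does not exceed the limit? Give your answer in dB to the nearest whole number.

Fixed contribution from the other source: Σ 10^(L/10) = 10^(82.2/10) = 1.660e+08 (82.20 dB).
To meet 85.4 dB overall, the treated blower may contribute at most 10^(85.4/10) − 1.660e+08 = 1.808e+08, i.e. 82.57 dB.
So the blower must be reduced from 92.4 to 82.57 dB: IL = 9.83 dB.

10 dB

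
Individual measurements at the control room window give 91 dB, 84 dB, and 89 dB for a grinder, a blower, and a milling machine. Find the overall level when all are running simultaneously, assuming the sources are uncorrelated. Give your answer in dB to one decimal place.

93.6 dB

For uncorrelated sources the intensities add, so convert each level to linear form, sum, and take 10·log₁₀ of the total.
Σ 10^(L/10) = 10^(91/10) + 10^(84/10) + 10^(89/10) = 2.304e+09.
L_total = 10·log₁₀(2.304e+09) = 93.63 dB.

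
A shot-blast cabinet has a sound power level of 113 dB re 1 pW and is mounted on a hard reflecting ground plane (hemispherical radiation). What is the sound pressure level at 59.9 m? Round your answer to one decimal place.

The power spreads over a hemisphere of area 2π·r², so L_p = L_w − 10·log₁₀(2π·r²).
2π·r² = 2.254e+04 m², 10·log₁₀ of that is 43.530 dB.
L_p = 113 − 43.530 = 69.47 dB.

69.5 dB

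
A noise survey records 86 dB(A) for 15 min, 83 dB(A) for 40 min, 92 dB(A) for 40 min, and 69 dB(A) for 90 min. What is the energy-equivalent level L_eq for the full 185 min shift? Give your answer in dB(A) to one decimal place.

86.3 dB(A)

The energy average is taken in the linear domain: L_eq = 10·log₁₀[(Σ tᵢ·10^(Lᵢ/10))/T], T = 185 min.
Σ tᵢ·10^(Lᵢ/10) = 15·10^(86/10) + 40·10^(83/10) + 40·10^(92/10) + 90·10^(69/10) = 7.806e+10.
L_eq = 10·log₁₀(7.806e+10/185) = 86.25 dB(A).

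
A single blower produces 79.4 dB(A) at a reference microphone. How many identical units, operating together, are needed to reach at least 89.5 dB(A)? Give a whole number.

11

N identical sources give L₁ + 10·log₁₀ N, so require 10·log₁₀ N ≥ 89.5 − 79.4 = 10.1 dB.
N ≥ 10^(10.1/10) = 10.233, so N = 11.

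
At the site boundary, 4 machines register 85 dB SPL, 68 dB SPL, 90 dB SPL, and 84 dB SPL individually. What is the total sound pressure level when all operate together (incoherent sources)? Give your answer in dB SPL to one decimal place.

For uncorrelated sources the intensities add, so convert each level to linear form, sum, and take 10·log₁₀ of the total.
Σ 10^(L/10) = 10^(85/10) + 10^(68/10) + 10^(90/10) + 10^(84/10) = 1.574e+09.
L_total = 10·log₁₀(1.574e+09) = 91.97 dB SPL.

92.0 dB SPL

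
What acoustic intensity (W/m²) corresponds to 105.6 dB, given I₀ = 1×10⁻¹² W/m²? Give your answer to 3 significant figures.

0.0363 W/m²

I/I₀ = 10^(105.6/10) = 3.631e+10, so I = 3.631e+10 × 10⁻¹² W/m².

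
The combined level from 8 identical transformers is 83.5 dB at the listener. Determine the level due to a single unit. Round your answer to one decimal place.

8 equal contributions raise the level by 10·log₁₀ 8 = 9.031 dB, so each unit alone gives 83.5 − 9.031.

74.5 dB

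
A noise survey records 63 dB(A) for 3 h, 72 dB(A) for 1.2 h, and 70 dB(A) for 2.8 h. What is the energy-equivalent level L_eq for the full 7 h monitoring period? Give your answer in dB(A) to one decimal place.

68.8 dB(A)

Weight each interval's intensity by its duration and average over T = 7 h:
Σ tᵢ·10^(Lᵢ/10) = 3·10^(63/10) + 1.2·10^(72/10) + 2.8·10^(70/10) = 5.300e+07.
L_eq = 10·log₁₀(5.300e+07/7) = 68.79 dB(A).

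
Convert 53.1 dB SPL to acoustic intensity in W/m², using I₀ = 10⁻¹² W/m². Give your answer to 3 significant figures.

2.04e-07 W/m²

I = I₀·10^(L/10) = 10⁻¹² × 10^(53.1/10) = 10^(-6.690).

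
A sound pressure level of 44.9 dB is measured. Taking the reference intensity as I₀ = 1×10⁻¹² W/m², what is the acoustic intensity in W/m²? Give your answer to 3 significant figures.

3.09e-08 W/m²

I/I₀ = 10^(44.9/10) = 3.09e+04, so I = 3.09e+04 × 10⁻¹² W/m².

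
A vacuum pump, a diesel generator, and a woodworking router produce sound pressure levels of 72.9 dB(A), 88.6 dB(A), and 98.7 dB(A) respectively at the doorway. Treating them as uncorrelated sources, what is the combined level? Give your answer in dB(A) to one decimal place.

99.1 dB(A)

For uncorrelated sources the intensities add, so convert each level to linear form, sum, and take 10·log₁₀ of the total.
Σ 10^(L/10) = 10^(72.9/10) + 10^(88.6/10) + 10^(98.7/10) = 8.157e+09.
L_total = 10·log₁₀(8.157e+09) = 99.12 dB(A).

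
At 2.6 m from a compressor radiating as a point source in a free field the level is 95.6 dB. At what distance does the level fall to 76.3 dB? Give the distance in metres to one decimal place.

24.0 m

Point-source spreading drops the level by 20·log₁₀(r₂/r₁); inverting, r₂/r₁ = 10^(ΔL/20).
r₂ = 2.6·10^((95.6−76.3)/20) = 2.6·10^(19.3/20) = 23.99 m.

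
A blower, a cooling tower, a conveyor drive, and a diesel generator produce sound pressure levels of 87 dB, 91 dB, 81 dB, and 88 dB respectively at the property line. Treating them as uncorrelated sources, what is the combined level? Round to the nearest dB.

94 dB

For uncorrelated sources the intensities add, so convert each level to linear form, sum, and take 10·log₁₀ of the total.
Σ 10^(L/10) = 10^(87/10) + 10^(91/10) + 10^(81/10) + 10^(88/10) = 2.517e+09.
L_total = 10·log₁₀(2.517e+09) = 94.01 dB.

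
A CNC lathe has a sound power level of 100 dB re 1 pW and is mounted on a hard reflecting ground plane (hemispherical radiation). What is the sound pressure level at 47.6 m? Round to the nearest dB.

58 dB

Free-field hemispherical radiation: L_p = L_w − 10·log₁₀(2π·r²), r = 47.6 m.
2π·r² = 1.424e+04 m², 10·log₁₀ of that is 41.534 dB.
L_p = 100 − 41.534 = 58.47 dB.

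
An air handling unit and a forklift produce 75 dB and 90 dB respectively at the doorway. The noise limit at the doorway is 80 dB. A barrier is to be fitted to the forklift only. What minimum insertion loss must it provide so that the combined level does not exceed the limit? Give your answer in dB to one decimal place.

Everything except the forklift sums to 10^(75/10) = 3.162e+07 in linear terms, 75.00 dB.
To meet 80 dB overall, the treated forklift may contribute at most 10^(80/10) − 3.162e+07 = 6.838e+07, i.e. 78.35 dB.
So the forklift must be reduced from 90 to 78.35 dB: IL = 11.65 dB.

11.7 dB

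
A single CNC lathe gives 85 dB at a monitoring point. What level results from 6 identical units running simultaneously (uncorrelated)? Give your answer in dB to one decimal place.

92.8 dB

With 6 equal, uncorrelated contributions the intensity is 6× that of one unit, giving a rise of 10·log₁₀ 6.
L_total = 85 + 10·log₁₀(6) = 85 + 7.782 = 92.78 dB.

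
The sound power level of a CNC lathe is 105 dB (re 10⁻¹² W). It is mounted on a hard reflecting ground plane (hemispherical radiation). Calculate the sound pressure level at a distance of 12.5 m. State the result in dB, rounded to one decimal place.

75.1 dB

Free-field hemispherical radiation: L_p = L_w − 10·log₁₀(2π·r²), r = 12.5 m.
2π·r² = 981.7 m², 10·log₁₀ of that is 29.920 dB.
L_p = 105 − 29.920 = 75.08 dB.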